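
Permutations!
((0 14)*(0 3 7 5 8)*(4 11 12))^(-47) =(0 14 3 7 5 8)(4 11 12)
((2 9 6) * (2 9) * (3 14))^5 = ((3 14)(6 9))^5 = (3 14)(6 9)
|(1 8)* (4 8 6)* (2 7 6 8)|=|(1 8)(2 7 6 4)|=4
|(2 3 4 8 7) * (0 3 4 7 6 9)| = 8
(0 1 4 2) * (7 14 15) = [1, 4, 0, 3, 2, 5, 6, 14, 8, 9, 10, 11, 12, 13, 15, 7] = (0 1 4 2)(7 14 15)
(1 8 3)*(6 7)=(1 8 3)(6 7)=[0, 8, 2, 1, 4, 5, 7, 6, 3]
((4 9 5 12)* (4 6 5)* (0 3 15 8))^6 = (0 15)(3 8)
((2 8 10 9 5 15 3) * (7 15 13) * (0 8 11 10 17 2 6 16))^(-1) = ((0 8 17 2 11 10 9 5 13 7 15 3 6 16))^(-1) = (0 16 6 3 15 7 13 5 9 10 11 2 17 8)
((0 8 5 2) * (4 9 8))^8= (0 9 5)(2 4 8)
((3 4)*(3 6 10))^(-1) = (3 10 6 4)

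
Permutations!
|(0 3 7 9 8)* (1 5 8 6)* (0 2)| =9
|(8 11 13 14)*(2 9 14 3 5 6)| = 9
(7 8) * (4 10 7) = (4 10 7 8) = [0, 1, 2, 3, 10, 5, 6, 8, 4, 9, 7]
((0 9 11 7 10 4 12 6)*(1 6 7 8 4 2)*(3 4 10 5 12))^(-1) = (0 6 1 2 10 8 11 9)(3 4)(5 7 12)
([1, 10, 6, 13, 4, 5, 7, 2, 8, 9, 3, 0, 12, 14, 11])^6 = [11, 0, 2, 10, 4, 5, 6, 7, 8, 9, 1, 14, 12, 3, 13]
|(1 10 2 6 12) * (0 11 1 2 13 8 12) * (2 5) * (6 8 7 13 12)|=18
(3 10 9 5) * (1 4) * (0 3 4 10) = [3, 10, 2, 0, 1, 4, 6, 7, 8, 5, 9] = (0 3)(1 10 9 5 4)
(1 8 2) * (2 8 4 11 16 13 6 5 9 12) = (1 4 11 16 13 6 5 9 12 2) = [0, 4, 1, 3, 11, 9, 5, 7, 8, 12, 10, 16, 2, 6, 14, 15, 13]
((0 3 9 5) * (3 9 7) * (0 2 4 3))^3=((0 9 5 2 4 3 7))^3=(0 2 7 5 3 9 4)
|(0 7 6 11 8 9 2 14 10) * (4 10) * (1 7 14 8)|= |(0 14 4 10)(1 7 6 11)(2 8 9)|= 12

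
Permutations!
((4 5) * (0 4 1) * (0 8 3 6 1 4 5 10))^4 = (10)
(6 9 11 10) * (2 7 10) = (2 7 10 6 9 11) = [0, 1, 7, 3, 4, 5, 9, 10, 8, 11, 6, 2]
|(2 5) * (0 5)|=|(0 5 2)|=3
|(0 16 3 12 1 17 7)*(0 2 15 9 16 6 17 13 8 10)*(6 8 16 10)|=45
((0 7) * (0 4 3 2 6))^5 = (0 6 2 3 4 7)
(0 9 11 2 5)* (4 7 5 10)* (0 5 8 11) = (0 9)(2 10 4 7 8 11) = [9, 1, 10, 3, 7, 5, 6, 8, 11, 0, 4, 2]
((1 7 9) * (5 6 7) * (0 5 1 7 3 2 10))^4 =(0 2 6)(3 5 10)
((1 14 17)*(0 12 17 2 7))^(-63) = ((0 12 17 1 14 2 7))^(-63) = (17)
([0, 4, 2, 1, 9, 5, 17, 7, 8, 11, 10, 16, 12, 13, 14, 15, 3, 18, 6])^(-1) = [0, 3, 2, 16, 1, 5, 18, 7, 8, 4, 10, 9, 12, 13, 14, 15, 11, 6, 17]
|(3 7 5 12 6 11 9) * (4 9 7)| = |(3 4 9)(5 12 6 11 7)| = 15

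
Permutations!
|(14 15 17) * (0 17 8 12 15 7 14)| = |(0 17)(7 14)(8 12 15)| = 6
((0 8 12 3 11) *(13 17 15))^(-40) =((0 8 12 3 11)(13 17 15))^(-40) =(13 15 17)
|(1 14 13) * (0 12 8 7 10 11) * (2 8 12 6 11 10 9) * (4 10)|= 12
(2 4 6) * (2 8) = (2 4 6 8) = [0, 1, 4, 3, 6, 5, 8, 7, 2]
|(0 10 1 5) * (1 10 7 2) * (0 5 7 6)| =6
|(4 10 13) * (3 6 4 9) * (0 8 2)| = |(0 8 2)(3 6 4 10 13 9)| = 6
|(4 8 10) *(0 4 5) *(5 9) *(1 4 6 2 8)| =|(0 6 2 8 10 9 5)(1 4)| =14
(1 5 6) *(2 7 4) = (1 5 6)(2 7 4) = [0, 5, 7, 3, 2, 6, 1, 4]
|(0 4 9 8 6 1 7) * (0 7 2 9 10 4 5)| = 10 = |(0 5)(1 2 9 8 6)(4 10)|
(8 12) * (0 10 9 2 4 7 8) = (0 10 9 2 4 7 8 12) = [10, 1, 4, 3, 7, 5, 6, 8, 12, 2, 9, 11, 0]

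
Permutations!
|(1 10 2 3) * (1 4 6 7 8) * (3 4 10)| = 8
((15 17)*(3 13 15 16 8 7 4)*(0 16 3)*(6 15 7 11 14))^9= ((0 16 8 11 14 6 15 17 3 13 7 4))^9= (0 13 15 11)(3 6 8 4)(7 17 14 16)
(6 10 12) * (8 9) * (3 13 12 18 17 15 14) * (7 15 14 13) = (3 7 15 13 12 6 10 18 17 14)(8 9) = [0, 1, 2, 7, 4, 5, 10, 15, 9, 8, 18, 11, 6, 12, 3, 13, 16, 14, 17]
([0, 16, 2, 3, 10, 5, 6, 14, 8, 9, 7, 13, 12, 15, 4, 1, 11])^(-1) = [0, 15, 2, 3, 14, 5, 6, 10, 8, 9, 4, 16, 12, 11, 7, 13, 1]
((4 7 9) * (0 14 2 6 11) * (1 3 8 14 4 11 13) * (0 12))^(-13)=(0 12 11 9 7 4)(1 3 8 14 2 6 13)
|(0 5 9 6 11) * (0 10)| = 6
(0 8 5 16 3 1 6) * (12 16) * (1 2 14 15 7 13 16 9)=(0 8 5 12 9 1 6)(2 14 15 7 13 16 3)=[8, 6, 14, 2, 4, 12, 0, 13, 5, 1, 10, 11, 9, 16, 15, 7, 3]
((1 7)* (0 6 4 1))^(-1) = ((0 6 4 1 7))^(-1) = (0 7 1 4 6)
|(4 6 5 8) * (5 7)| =|(4 6 7 5 8)| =5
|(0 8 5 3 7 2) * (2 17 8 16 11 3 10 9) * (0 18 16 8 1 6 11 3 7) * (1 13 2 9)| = 14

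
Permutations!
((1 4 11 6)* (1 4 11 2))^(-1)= (1 2 4 6 11)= ((1 11 6 4 2))^(-1)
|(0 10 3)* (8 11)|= 6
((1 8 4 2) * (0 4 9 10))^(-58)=((0 4 2 1 8 9 10))^(-58)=(0 9 1 4 10 8 2)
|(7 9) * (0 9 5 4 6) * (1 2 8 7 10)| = |(0 9 10 1 2 8 7 5 4 6)| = 10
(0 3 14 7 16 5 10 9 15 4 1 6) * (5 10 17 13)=[3, 6, 2, 14, 1, 17, 0, 16, 8, 15, 9, 11, 12, 5, 7, 4, 10, 13]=(0 3 14 7 16 10 9 15 4 1 6)(5 17 13)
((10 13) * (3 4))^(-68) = ((3 4)(10 13))^(-68) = (13)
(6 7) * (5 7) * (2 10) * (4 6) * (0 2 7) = (0 2 10 7 4 6 5) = [2, 1, 10, 3, 6, 0, 5, 4, 8, 9, 7]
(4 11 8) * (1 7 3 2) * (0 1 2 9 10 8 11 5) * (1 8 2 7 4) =(11)(0 8 1 4 5)(2 7 3 9 10) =[8, 4, 7, 9, 5, 0, 6, 3, 1, 10, 2, 11]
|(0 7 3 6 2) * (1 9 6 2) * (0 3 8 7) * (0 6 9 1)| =2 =|(9)(0 6)(2 3)(7 8)|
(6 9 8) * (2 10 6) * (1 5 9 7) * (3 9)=(1 5 3 9 8 2 10 6 7)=[0, 5, 10, 9, 4, 3, 7, 1, 2, 8, 6]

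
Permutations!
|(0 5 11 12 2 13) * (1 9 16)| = |(0 5 11 12 2 13)(1 9 16)| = 6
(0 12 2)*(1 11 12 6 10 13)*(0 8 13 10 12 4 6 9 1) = (0 9 1 11 4 6 12 2 8 13) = [9, 11, 8, 3, 6, 5, 12, 7, 13, 1, 10, 4, 2, 0]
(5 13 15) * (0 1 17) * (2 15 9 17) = (0 1 2 15 5 13 9 17) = [1, 2, 15, 3, 4, 13, 6, 7, 8, 17, 10, 11, 12, 9, 14, 5, 16, 0]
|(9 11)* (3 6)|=2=|(3 6)(9 11)|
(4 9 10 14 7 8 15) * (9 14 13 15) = [0, 1, 2, 3, 14, 5, 6, 8, 9, 10, 13, 11, 12, 15, 7, 4] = (4 14 7 8 9 10 13 15)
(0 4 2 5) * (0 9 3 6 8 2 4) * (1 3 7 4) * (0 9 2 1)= (0 9 7 4)(1 3 6 8)(2 5)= [9, 3, 5, 6, 0, 2, 8, 4, 1, 7]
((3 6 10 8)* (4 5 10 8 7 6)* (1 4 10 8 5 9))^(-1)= ((1 4 9)(3 10 7 6 5 8))^(-1)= (1 9 4)(3 8 5 6 7 10)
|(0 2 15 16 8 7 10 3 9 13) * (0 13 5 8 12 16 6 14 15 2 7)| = |(0 7 10 3 9 5 8)(6 14 15)(12 16)| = 42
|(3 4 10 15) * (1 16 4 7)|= 7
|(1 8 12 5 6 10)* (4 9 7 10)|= |(1 8 12 5 6 4 9 7 10)|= 9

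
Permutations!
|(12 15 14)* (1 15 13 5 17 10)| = |(1 15 14 12 13 5 17 10)| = 8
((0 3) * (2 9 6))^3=(9)(0 3)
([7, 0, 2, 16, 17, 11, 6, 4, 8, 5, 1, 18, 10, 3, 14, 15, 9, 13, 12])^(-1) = [1, 10, 2, 13, 7, 9, 6, 0, 8, 16, 12, 5, 18, 17, 14, 15, 3, 4, 11]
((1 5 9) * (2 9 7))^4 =((1 5 7 2 9))^4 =(1 9 2 7 5)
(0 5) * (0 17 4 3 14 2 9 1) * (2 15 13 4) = (0 5 17 2 9 1)(3 14 15 13 4) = [5, 0, 9, 14, 3, 17, 6, 7, 8, 1, 10, 11, 12, 4, 15, 13, 16, 2]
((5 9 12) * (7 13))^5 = (5 12 9)(7 13)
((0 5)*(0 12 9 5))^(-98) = (5 12 9) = ((5 12 9))^(-98)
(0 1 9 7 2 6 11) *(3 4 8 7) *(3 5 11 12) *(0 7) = (0 1 9 5 11 7 2 6 12 3 4 8) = [1, 9, 6, 4, 8, 11, 12, 2, 0, 5, 10, 7, 3]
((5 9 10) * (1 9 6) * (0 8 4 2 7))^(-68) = (0 4 7 8 2)(1 10 6 9 5) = ((0 8 4 2 7)(1 9 10 5 6))^(-68)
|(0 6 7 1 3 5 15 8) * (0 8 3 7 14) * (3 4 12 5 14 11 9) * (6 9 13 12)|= |(0 9 3 14)(1 7)(4 6 11 13 12 5 15)|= 28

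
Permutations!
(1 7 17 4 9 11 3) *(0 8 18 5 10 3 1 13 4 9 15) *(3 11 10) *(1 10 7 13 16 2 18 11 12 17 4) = [8, 13, 18, 16, 15, 3, 6, 4, 11, 7, 12, 10, 17, 1, 14, 0, 2, 9, 5] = (0 8 11 10 12 17 9 7 4 15)(1 13)(2 18 5 3 16)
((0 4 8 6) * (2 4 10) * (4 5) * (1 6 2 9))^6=(0 10 9 1 6)(2 4)(5 8)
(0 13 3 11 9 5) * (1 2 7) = (0 13 3 11 9 5)(1 2 7) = [13, 2, 7, 11, 4, 0, 6, 1, 8, 5, 10, 9, 12, 3]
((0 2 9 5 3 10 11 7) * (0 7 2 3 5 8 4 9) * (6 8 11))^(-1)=((0 3 10 6 8 4 9 11 2))^(-1)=(0 2 11 9 4 8 6 10 3)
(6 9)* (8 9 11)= (6 11 8 9)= [0, 1, 2, 3, 4, 5, 11, 7, 9, 6, 10, 8]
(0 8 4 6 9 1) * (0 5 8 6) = [6, 5, 2, 3, 0, 8, 9, 7, 4, 1] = (0 6 9 1 5 8 4)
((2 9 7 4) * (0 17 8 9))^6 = (0 2 4 7 9 8 17)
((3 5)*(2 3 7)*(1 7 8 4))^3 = ((1 7 2 3 5 8 4))^3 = (1 3 4 2 8 7 5)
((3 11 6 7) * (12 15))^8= ((3 11 6 7)(12 15))^8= (15)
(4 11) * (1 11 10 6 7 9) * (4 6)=(1 11 6 7 9)(4 10)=[0, 11, 2, 3, 10, 5, 7, 9, 8, 1, 4, 6]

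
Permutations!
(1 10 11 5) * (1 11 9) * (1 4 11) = (1 10 9 4 11 5) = [0, 10, 2, 3, 11, 1, 6, 7, 8, 4, 9, 5]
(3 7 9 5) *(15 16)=[0, 1, 2, 7, 4, 3, 6, 9, 8, 5, 10, 11, 12, 13, 14, 16, 15]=(3 7 9 5)(15 16)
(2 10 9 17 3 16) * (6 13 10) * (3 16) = (2 6 13 10 9 17 16) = [0, 1, 6, 3, 4, 5, 13, 7, 8, 17, 9, 11, 12, 10, 14, 15, 2, 16]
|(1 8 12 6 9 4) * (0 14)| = 6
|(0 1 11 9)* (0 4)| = 5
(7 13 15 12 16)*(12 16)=(7 13 15 16)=[0, 1, 2, 3, 4, 5, 6, 13, 8, 9, 10, 11, 12, 15, 14, 16, 7]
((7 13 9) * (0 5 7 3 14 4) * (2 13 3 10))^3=((0 5 7 3 14 4)(2 13 9 10))^3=(0 3)(2 10 9 13)(4 7)(5 14)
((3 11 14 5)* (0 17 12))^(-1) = (0 12 17)(3 5 14 11)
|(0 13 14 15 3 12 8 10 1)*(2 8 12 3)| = 8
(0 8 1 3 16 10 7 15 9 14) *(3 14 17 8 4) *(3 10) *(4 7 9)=(0 7 15 4 10 9 17 8 1 14)(3 16)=[7, 14, 2, 16, 10, 5, 6, 15, 1, 17, 9, 11, 12, 13, 0, 4, 3, 8]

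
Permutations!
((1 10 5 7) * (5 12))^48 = (1 5 10 7 12)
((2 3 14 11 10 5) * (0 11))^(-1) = ((0 11 10 5 2 3 14))^(-1) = (0 14 3 2 5 10 11)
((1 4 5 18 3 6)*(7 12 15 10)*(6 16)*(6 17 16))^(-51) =((1 4 5 18 3 6)(7 12 15 10)(16 17))^(-51) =(1 18)(3 4)(5 6)(7 12 15 10)(16 17)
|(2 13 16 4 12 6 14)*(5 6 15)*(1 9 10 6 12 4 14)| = 12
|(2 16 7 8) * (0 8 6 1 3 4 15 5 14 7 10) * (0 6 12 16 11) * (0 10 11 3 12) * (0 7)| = 24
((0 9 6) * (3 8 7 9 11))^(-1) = ((0 11 3 8 7 9 6))^(-1) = (0 6 9 7 8 3 11)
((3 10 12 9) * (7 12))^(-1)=(3 9 12 7 10)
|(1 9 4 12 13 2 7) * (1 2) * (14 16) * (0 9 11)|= |(0 9 4 12 13 1 11)(2 7)(14 16)|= 14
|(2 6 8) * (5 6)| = |(2 5 6 8)| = 4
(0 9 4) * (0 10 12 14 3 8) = [9, 1, 2, 8, 10, 5, 6, 7, 0, 4, 12, 11, 14, 13, 3] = (0 9 4 10 12 14 3 8)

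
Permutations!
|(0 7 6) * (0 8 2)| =5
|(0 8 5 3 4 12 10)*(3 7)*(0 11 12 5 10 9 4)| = 10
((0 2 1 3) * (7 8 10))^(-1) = (0 3 1 2)(7 10 8)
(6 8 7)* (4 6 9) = [0, 1, 2, 3, 6, 5, 8, 9, 7, 4] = (4 6 8 7 9)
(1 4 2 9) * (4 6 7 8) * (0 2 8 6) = (0 2 9 1)(4 8)(6 7) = [2, 0, 9, 3, 8, 5, 7, 6, 4, 1]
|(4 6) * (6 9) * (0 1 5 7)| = 12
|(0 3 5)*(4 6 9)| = |(0 3 5)(4 6 9)| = 3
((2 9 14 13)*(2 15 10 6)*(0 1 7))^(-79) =(0 7 1)(2 10 13 9 6 15 14)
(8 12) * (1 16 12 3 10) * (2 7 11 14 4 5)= (1 16 12 8 3 10)(2 7 11 14 4 5)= [0, 16, 7, 10, 5, 2, 6, 11, 3, 9, 1, 14, 8, 13, 4, 15, 12]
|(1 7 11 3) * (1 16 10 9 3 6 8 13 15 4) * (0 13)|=36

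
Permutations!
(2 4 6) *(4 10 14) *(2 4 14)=[0, 1, 10, 3, 6, 5, 4, 7, 8, 9, 2, 11, 12, 13, 14]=(14)(2 10)(4 6)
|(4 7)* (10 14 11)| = 6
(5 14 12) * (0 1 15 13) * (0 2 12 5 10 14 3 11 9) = (0 1 15 13 2 12 10 14 5 3 11 9) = [1, 15, 12, 11, 4, 3, 6, 7, 8, 0, 14, 9, 10, 2, 5, 13]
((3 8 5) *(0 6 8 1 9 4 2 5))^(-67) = ((0 6 8)(1 9 4 2 5 3))^(-67) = (0 8 6)(1 3 5 2 4 9)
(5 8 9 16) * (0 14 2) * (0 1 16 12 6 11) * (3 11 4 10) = (0 14 2 1 16 5 8 9 12 6 4 10 3 11) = [14, 16, 1, 11, 10, 8, 4, 7, 9, 12, 3, 0, 6, 13, 2, 15, 5]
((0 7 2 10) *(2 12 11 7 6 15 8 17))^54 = ((0 6 15 8 17 2 10)(7 12 11))^54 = (0 2 8 6 10 17 15)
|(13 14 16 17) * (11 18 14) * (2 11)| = |(2 11 18 14 16 17 13)| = 7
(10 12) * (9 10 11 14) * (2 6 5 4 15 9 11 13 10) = (2 6 5 4 15 9)(10 12 13)(11 14) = [0, 1, 6, 3, 15, 4, 5, 7, 8, 2, 12, 14, 13, 10, 11, 9]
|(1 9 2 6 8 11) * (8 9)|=3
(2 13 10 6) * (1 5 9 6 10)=(1 5 9 6 2 13)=[0, 5, 13, 3, 4, 9, 2, 7, 8, 6, 10, 11, 12, 1]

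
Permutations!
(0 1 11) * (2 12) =(0 1 11)(2 12) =[1, 11, 12, 3, 4, 5, 6, 7, 8, 9, 10, 0, 2]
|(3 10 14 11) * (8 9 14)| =6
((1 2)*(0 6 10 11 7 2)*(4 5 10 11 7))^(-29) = (0 2 10 4 6 1 7 5 11)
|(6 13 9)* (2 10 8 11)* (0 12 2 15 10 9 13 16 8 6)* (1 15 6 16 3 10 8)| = |(0 12 2 9)(1 15 8 11 6 3 10 16)| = 8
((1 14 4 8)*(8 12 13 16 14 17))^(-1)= (1 8 17)(4 14 16 13 12)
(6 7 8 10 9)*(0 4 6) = (0 4 6 7 8 10 9) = [4, 1, 2, 3, 6, 5, 7, 8, 10, 0, 9]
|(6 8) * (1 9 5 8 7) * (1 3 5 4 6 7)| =|(1 9 4 6)(3 5 8 7)| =4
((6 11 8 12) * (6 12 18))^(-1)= ((6 11 8 18))^(-1)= (6 18 8 11)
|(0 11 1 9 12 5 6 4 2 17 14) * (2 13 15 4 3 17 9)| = |(0 11 1 2 9 12 5 6 3 17 14)(4 13 15)| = 33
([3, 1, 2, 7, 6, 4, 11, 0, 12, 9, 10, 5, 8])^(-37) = (0 7 3)(4 5 11 6)(8 12)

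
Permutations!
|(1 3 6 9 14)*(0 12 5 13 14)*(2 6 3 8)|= 10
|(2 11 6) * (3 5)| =6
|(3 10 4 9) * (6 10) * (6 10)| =4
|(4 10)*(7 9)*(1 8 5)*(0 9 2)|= 12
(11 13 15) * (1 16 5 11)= [0, 16, 2, 3, 4, 11, 6, 7, 8, 9, 10, 13, 12, 15, 14, 1, 5]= (1 16 5 11 13 15)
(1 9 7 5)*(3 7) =[0, 9, 2, 7, 4, 1, 6, 5, 8, 3] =(1 9 3 7 5)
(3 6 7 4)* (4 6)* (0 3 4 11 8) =(0 3 11 8)(6 7) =[3, 1, 2, 11, 4, 5, 7, 6, 0, 9, 10, 8]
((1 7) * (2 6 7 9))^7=((1 9 2 6 7))^7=(1 2 7 9 6)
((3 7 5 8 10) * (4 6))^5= (10)(4 6)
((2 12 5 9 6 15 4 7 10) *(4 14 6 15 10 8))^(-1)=(2 10 6 14 15 9 5 12)(4 8 7)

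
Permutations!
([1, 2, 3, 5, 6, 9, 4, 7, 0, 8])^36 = (0 1 2 3 5 9 8)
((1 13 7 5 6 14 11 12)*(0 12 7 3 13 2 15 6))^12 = (0 1 15 14 7)(2 6 11 5 12)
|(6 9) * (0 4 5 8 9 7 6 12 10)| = 14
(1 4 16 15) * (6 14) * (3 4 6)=(1 6 14 3 4 16 15)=[0, 6, 2, 4, 16, 5, 14, 7, 8, 9, 10, 11, 12, 13, 3, 1, 15]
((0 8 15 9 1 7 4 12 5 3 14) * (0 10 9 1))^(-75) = (0 14 12 1)(3 4 15 9)(5 7 8 10)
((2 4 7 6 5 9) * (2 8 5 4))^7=((4 7 6)(5 9 8))^7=(4 7 6)(5 9 8)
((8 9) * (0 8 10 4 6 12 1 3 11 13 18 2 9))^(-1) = ((0 8)(1 3 11 13 18 2 9 10 4 6 12))^(-1) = (0 8)(1 12 6 4 10 9 2 18 13 11 3)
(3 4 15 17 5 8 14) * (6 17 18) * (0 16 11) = (0 16 11)(3 4 15 18 6 17 5 8 14) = [16, 1, 2, 4, 15, 8, 17, 7, 14, 9, 10, 0, 12, 13, 3, 18, 11, 5, 6]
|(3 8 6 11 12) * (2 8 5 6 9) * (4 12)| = 6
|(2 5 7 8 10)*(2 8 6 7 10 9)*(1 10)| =|(1 10 8 9 2 5)(6 7)| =6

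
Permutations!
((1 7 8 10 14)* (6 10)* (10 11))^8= ((1 7 8 6 11 10 14))^8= (1 7 8 6 11 10 14)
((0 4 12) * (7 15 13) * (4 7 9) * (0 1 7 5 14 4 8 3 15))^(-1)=(0 7 1 12 4 14 5)(3 8 9 13 15)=((0 5 14 4 12 1 7)(3 15 13 9 8))^(-1)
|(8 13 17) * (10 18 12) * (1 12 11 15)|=6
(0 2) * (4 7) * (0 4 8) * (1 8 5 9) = [2, 8, 4, 3, 7, 9, 6, 5, 0, 1] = (0 2 4 7 5 9 1 8)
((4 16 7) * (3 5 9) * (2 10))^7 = (2 10)(3 5 9)(4 16 7)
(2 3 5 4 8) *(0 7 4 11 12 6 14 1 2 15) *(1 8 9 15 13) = (0 7 4 9 15)(1 2 3 5 11 12 6 14 8 13) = [7, 2, 3, 5, 9, 11, 14, 4, 13, 15, 10, 12, 6, 1, 8, 0]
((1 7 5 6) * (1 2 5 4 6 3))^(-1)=((1 7 4 6 2 5 3))^(-1)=(1 3 5 2 6 4 7)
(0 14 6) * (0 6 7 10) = [14, 1, 2, 3, 4, 5, 6, 10, 8, 9, 0, 11, 12, 13, 7] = (0 14 7 10)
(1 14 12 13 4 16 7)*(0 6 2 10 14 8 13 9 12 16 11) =[6, 8, 10, 3, 11, 5, 2, 1, 13, 12, 14, 0, 9, 4, 16, 15, 7] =(0 6 2 10 14 16 7 1 8 13 4 11)(9 12)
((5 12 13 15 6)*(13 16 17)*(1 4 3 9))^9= ((1 4 3 9)(5 12 16 17 13 15 6))^9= (1 4 3 9)(5 16 13 6 12 17 15)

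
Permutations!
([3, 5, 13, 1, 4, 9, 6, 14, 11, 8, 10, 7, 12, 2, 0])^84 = [5, 8, 2, 9, 4, 11, 6, 3, 14, 7, 10, 0, 12, 13, 1]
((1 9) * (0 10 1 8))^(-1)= (0 8 9 1 10)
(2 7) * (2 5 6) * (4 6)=[0, 1, 7, 3, 6, 4, 2, 5]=(2 7 5 4 6)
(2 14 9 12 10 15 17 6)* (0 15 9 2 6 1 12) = (0 15 17 1 12 10 9)(2 14) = [15, 12, 14, 3, 4, 5, 6, 7, 8, 0, 9, 11, 10, 13, 2, 17, 16, 1]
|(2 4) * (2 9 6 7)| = |(2 4 9 6 7)| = 5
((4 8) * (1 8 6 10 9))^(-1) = (1 9 10 6 4 8)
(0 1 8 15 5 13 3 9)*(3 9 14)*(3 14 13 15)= (0 1 8 3 13 9)(5 15)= [1, 8, 2, 13, 4, 15, 6, 7, 3, 0, 10, 11, 12, 9, 14, 5]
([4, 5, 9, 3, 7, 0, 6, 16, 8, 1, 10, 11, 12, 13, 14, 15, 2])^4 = (0 2)(1 7)(4 9)(5 16)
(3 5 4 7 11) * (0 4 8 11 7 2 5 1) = (0 4 2 5 8 11 3 1) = [4, 0, 5, 1, 2, 8, 6, 7, 11, 9, 10, 3]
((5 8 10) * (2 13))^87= (2 13)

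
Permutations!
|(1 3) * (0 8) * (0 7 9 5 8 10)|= |(0 10)(1 3)(5 8 7 9)|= 4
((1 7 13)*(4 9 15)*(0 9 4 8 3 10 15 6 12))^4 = ((0 9 6 12)(1 7 13)(3 10 15 8))^4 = (15)(1 7 13)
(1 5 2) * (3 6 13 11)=(1 5 2)(3 6 13 11)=[0, 5, 1, 6, 4, 2, 13, 7, 8, 9, 10, 3, 12, 11]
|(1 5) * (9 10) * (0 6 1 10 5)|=3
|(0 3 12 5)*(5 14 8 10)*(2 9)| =|(0 3 12 14 8 10 5)(2 9)| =14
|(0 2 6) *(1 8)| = |(0 2 6)(1 8)| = 6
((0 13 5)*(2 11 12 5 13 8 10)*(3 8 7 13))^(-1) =((0 7 13 3 8 10 2 11 12 5))^(-1) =(0 5 12 11 2 10 8 3 13 7)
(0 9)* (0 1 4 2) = (0 9 1 4 2) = [9, 4, 0, 3, 2, 5, 6, 7, 8, 1]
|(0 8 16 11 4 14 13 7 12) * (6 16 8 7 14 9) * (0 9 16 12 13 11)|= 21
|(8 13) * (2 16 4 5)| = |(2 16 4 5)(8 13)| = 4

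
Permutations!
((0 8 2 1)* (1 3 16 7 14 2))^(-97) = (0 1 8)(2 7 3 14 16) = ((0 8 1)(2 3 16 7 14))^(-97)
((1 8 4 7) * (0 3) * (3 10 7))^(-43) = ((0 10 7 1 8 4 3))^(-43) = (0 3 4 8 1 7 10)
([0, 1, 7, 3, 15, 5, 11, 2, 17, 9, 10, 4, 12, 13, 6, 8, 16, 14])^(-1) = [0, 1, 7, 3, 11, 5, 14, 2, 15, 9, 10, 6, 12, 13, 17, 4, 16, 8]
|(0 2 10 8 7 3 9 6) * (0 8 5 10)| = |(0 2)(3 9 6 8 7)(5 10)| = 10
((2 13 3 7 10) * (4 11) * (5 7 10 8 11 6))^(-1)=((2 13 3 10)(4 6 5 7 8 11))^(-1)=(2 10 3 13)(4 11 8 7 5 6)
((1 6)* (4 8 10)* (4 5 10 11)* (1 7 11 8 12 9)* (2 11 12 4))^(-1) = ((1 6 7 12 9)(2 11)(5 10))^(-1) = (1 9 12 7 6)(2 11)(5 10)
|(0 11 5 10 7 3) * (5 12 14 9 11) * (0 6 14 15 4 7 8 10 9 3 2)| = 18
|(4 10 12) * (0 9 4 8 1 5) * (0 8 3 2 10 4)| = 12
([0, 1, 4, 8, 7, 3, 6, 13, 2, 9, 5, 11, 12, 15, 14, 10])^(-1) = [0, 1, 8, 5, 2, 10, 6, 4, 3, 9, 15, 11, 12, 7, 14, 13]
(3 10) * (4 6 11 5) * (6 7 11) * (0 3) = [3, 1, 2, 10, 7, 4, 6, 11, 8, 9, 0, 5] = (0 3 10)(4 7 11 5)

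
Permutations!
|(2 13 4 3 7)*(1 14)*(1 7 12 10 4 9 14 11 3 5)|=|(1 11 3 12 10 4 5)(2 13 9 14 7)|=35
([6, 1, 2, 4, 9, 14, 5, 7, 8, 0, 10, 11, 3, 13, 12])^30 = [4, 1, 2, 14, 12, 0, 9, 7, 8, 3, 10, 11, 5, 13, 6]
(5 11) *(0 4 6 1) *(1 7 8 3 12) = (0 4 6 7 8 3 12 1)(5 11) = [4, 0, 2, 12, 6, 11, 7, 8, 3, 9, 10, 5, 1]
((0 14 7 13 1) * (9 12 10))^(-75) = (14)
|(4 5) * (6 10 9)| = 6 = |(4 5)(6 10 9)|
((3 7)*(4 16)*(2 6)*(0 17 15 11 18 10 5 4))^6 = ((0 17 15 11 18 10 5 4 16)(2 6)(3 7))^6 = (0 5 11)(4 18 17)(10 15 16)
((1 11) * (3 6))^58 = (11)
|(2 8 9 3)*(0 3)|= 5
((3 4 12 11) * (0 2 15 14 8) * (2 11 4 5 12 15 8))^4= ((0 11 3 5 12 4 15 14 2 8))^4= (0 12 2 3 15)(4 8 5 14 11)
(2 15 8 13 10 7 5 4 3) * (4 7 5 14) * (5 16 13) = (2 15 8 5 7 14 4 3)(10 16 13) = [0, 1, 15, 2, 3, 7, 6, 14, 5, 9, 16, 11, 12, 10, 4, 8, 13]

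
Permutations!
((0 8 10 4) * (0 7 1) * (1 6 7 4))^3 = ((0 8 10 1)(6 7))^3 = (0 1 10 8)(6 7)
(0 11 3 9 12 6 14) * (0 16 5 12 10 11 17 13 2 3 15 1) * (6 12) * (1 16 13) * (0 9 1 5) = (0 17 5 6 14 13 2 3 1 9 10 11 15 16) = [17, 9, 3, 1, 4, 6, 14, 7, 8, 10, 11, 15, 12, 2, 13, 16, 0, 5]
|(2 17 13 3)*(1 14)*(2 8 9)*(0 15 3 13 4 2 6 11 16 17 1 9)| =36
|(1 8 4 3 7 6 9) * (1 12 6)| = 15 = |(1 8 4 3 7)(6 9 12)|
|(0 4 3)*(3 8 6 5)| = 6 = |(0 4 8 6 5 3)|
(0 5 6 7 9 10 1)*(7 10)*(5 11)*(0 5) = (0 11)(1 5 6 10)(7 9) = [11, 5, 2, 3, 4, 6, 10, 9, 8, 7, 1, 0]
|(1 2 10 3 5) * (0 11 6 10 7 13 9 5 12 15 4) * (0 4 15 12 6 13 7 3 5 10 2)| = |(15)(0 11 13 9 10 5 1)(2 3 6)| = 21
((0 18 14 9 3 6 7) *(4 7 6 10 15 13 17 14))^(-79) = ((0 18 4 7)(3 10 15 13 17 14 9))^(-79) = (0 18 4 7)(3 14 13 10 9 17 15)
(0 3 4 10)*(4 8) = (0 3 8 4 10) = [3, 1, 2, 8, 10, 5, 6, 7, 4, 9, 0]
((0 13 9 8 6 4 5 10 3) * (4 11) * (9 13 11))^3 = ((13)(0 11 4 5 10 3)(6 9 8))^3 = (13)(0 5)(3 4)(10 11)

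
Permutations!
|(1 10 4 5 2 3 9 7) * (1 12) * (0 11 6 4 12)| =|(0 11 6 4 5 2 3 9 7)(1 10 12)| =9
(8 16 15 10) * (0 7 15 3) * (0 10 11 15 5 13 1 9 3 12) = (0 7 5 13 1 9 3 10 8 16 12)(11 15) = [7, 9, 2, 10, 4, 13, 6, 5, 16, 3, 8, 15, 0, 1, 14, 11, 12]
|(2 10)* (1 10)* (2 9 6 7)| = 6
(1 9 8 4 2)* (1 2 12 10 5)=(1 9 8 4 12 10 5)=[0, 9, 2, 3, 12, 1, 6, 7, 4, 8, 5, 11, 10]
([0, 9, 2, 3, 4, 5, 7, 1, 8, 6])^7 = (1 7 6 9)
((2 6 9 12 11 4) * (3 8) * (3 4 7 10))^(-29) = (2 6 9 12 11 7 10 3 8 4)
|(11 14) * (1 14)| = 3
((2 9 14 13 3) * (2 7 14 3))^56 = ((2 9 3 7 14 13))^56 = (2 3 14)(7 13 9)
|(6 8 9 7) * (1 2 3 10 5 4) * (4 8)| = 10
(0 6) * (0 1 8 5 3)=(0 6 1 8 5 3)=[6, 8, 2, 0, 4, 3, 1, 7, 5]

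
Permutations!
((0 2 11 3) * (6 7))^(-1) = ((0 2 11 3)(6 7))^(-1) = (0 3 11 2)(6 7)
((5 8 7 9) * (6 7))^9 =(5 9 7 6 8)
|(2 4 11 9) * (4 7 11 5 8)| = |(2 7 11 9)(4 5 8)| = 12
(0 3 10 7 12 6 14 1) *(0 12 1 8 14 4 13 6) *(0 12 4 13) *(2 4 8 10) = (0 3 2 4)(1 8 14 10 7)(6 13) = [3, 8, 4, 2, 0, 5, 13, 1, 14, 9, 7, 11, 12, 6, 10]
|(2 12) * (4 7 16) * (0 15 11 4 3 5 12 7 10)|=30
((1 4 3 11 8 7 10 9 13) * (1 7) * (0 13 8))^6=((0 13 7 10 9 8 1 4 3 11))^6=(0 1 7 3 9)(4 10 11 8 13)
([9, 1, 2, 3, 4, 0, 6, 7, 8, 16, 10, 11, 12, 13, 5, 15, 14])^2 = (0 16 5 9 14)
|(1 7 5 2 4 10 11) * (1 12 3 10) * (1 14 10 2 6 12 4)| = |(1 7 5 6 12 3 2)(4 14 10 11)| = 28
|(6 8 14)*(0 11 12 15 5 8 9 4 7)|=11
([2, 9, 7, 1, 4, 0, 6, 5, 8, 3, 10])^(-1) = [5, 3, 0, 9, 4, 7, 6, 2, 8, 1, 10]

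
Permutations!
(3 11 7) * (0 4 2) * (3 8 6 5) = [4, 1, 0, 11, 2, 3, 5, 8, 6, 9, 10, 7] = (0 4 2)(3 11 7 8 6 5)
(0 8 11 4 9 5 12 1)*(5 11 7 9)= (0 8 7 9 11 4 5 12 1)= [8, 0, 2, 3, 5, 12, 6, 9, 7, 11, 10, 4, 1]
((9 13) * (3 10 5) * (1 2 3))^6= (13)(1 2 3 10 5)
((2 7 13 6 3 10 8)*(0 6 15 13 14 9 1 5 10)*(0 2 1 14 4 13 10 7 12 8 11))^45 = ((0 6 3 2 12 8 1 5 7 4 13 15 10 11)(9 14))^45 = (0 2 1 4 10 6 12 5 13 11 3 8 7 15)(9 14)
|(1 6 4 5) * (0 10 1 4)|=4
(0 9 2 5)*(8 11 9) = (0 8 11 9 2 5) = [8, 1, 5, 3, 4, 0, 6, 7, 11, 2, 10, 9]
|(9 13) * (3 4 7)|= 6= |(3 4 7)(9 13)|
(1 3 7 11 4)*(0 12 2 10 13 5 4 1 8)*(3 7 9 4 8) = (0 12 2 10 13 5 8)(1 7 11)(3 9 4) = [12, 7, 10, 9, 3, 8, 6, 11, 0, 4, 13, 1, 2, 5]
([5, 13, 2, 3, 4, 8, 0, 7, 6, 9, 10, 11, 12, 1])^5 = [5, 13, 2, 3, 4, 8, 0, 7, 6, 9, 10, 11, 12, 1]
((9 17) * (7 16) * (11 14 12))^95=(7 16)(9 17)(11 12 14)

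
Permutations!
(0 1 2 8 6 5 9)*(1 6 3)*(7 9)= (0 6 5 7 9)(1 2 8 3)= [6, 2, 8, 1, 4, 7, 5, 9, 3, 0]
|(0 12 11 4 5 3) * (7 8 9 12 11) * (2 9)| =|(0 11 4 5 3)(2 9 12 7 8)| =5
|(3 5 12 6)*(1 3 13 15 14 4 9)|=10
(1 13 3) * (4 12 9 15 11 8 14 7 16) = (1 13 3)(4 12 9 15 11 8 14 7 16) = [0, 13, 2, 1, 12, 5, 6, 16, 14, 15, 10, 8, 9, 3, 7, 11, 4]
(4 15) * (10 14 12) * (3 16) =(3 16)(4 15)(10 14 12) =[0, 1, 2, 16, 15, 5, 6, 7, 8, 9, 14, 11, 10, 13, 12, 4, 3]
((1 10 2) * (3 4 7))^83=((1 10 2)(3 4 7))^83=(1 2 10)(3 7 4)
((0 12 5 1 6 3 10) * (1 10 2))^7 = (0 10 5 12)(1 2 3 6)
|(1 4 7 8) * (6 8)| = 5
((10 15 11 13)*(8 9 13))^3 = ((8 9 13 10 15 11))^3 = (8 10)(9 15)(11 13)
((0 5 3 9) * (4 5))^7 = (0 5 9 4 3)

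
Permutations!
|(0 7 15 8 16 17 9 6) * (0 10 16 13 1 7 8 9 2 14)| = 13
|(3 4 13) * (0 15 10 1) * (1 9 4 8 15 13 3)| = 6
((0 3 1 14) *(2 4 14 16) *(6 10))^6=(0 14 4 2 16 1 3)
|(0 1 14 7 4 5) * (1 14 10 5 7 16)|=|(0 14 16 1 10 5)(4 7)|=6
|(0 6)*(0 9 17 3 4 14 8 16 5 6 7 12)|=9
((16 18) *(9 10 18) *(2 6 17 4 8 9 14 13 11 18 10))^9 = (2 4)(6 8)(9 17)(11 13 14 16 18)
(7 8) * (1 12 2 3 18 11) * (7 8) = (1 12 2 3 18 11) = [0, 12, 3, 18, 4, 5, 6, 7, 8, 9, 10, 1, 2, 13, 14, 15, 16, 17, 11]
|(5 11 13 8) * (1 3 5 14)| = 7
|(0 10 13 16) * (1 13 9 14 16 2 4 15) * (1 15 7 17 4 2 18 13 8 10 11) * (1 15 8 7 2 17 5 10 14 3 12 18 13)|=24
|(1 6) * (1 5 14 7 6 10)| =4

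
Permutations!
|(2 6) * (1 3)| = 2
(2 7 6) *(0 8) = [8, 1, 7, 3, 4, 5, 2, 6, 0] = (0 8)(2 7 6)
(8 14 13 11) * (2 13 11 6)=(2 13 6)(8 14 11)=[0, 1, 13, 3, 4, 5, 2, 7, 14, 9, 10, 8, 12, 6, 11]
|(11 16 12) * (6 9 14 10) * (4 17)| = |(4 17)(6 9 14 10)(11 16 12)| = 12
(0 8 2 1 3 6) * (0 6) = (0 8 2 1 3) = [8, 3, 1, 0, 4, 5, 6, 7, 2]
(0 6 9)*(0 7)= (0 6 9 7)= [6, 1, 2, 3, 4, 5, 9, 0, 8, 7]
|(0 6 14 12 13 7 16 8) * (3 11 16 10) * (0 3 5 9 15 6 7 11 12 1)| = |(0 7 10 5 9 15 6 14 1)(3 12 13 11 16 8)| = 18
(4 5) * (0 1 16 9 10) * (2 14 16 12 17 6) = (0 1 12 17 6 2 14 16 9 10)(4 5) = [1, 12, 14, 3, 5, 4, 2, 7, 8, 10, 0, 11, 17, 13, 16, 15, 9, 6]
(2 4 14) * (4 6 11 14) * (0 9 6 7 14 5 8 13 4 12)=[9, 1, 7, 3, 12, 8, 11, 14, 13, 6, 10, 5, 0, 4, 2]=(0 9 6 11 5 8 13 4 12)(2 7 14)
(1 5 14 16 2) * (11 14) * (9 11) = (1 5 9 11 14 16 2) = [0, 5, 1, 3, 4, 9, 6, 7, 8, 11, 10, 14, 12, 13, 16, 15, 2]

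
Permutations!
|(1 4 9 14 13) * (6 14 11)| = 7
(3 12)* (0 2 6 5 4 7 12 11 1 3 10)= (0 2 6 5 4 7 12 10)(1 3 11)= [2, 3, 6, 11, 7, 4, 5, 12, 8, 9, 0, 1, 10]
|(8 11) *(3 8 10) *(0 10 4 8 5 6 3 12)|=3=|(0 10 12)(3 5 6)(4 8 11)|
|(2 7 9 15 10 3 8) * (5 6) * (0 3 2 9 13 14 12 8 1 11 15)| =|(0 3 1 11 15 10 2 7 13 14 12 8 9)(5 6)| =26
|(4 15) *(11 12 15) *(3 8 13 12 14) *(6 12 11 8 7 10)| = 11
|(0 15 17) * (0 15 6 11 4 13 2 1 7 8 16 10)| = 22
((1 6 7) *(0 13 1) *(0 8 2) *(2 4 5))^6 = ((0 13 1 6 7 8 4 5 2))^6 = (0 4 6)(1 2 8)(5 7 13)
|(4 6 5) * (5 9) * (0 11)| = 4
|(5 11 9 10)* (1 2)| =|(1 2)(5 11 9 10)| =4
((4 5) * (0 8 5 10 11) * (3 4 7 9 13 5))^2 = (0 3 10)(4 11 8)(5 9)(7 13)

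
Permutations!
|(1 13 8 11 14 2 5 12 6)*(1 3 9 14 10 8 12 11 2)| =35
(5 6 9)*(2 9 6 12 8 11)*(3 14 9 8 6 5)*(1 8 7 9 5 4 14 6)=(1 8 11 2 7 9 3 6 4 14 5 12)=[0, 8, 7, 6, 14, 12, 4, 9, 11, 3, 10, 2, 1, 13, 5]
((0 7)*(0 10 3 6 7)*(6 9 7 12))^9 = ((3 9 7 10)(6 12))^9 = (3 9 7 10)(6 12)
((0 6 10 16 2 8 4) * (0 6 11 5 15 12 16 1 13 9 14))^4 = (0 12 4 13 11 16 6 9 5 2 10 14 15 8 1)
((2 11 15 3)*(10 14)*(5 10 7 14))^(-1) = (2 3 15 11)(5 10)(7 14)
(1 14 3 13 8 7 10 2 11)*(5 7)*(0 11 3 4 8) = (0 11 1 14 4 8 5 7 10 2 3 13) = [11, 14, 3, 13, 8, 7, 6, 10, 5, 9, 2, 1, 12, 0, 4]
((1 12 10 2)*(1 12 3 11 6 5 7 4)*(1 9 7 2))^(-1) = ((1 3 11 6 5 2 12 10)(4 9 7))^(-1) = (1 10 12 2 5 6 11 3)(4 7 9)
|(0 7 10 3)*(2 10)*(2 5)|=|(0 7 5 2 10 3)|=6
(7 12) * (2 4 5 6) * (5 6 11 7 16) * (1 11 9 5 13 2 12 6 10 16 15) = (1 11 7 6 12 15)(2 4 10 16 13)(5 9) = [0, 11, 4, 3, 10, 9, 12, 6, 8, 5, 16, 7, 15, 2, 14, 1, 13]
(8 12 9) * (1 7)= (1 7)(8 12 9)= [0, 7, 2, 3, 4, 5, 6, 1, 12, 8, 10, 11, 9]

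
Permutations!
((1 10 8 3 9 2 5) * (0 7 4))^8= (0 4 7)(1 10 8 3 9 2 5)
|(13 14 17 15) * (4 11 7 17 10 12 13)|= |(4 11 7 17 15)(10 12 13 14)|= 20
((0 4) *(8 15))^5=(0 4)(8 15)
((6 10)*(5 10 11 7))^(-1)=(5 7 11 6 10)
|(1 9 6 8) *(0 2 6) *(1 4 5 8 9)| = |(0 2 6 9)(4 5 8)| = 12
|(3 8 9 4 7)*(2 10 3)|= 7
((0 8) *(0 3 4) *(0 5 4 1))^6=(0 3)(1 8)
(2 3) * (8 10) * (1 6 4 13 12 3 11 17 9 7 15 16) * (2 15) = (1 6 4 13 12 3 15 16)(2 11 17 9 7)(8 10) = [0, 6, 11, 15, 13, 5, 4, 2, 10, 7, 8, 17, 3, 12, 14, 16, 1, 9]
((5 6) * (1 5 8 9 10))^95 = (1 10 9 8 6 5)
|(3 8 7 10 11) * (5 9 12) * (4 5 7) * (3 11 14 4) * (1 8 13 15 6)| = 42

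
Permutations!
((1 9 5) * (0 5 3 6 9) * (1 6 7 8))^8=(9)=((0 5 6 9 3 7 8 1))^8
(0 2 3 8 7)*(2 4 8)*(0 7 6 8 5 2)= (0 4 5 2 3)(6 8)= [4, 1, 3, 0, 5, 2, 8, 7, 6]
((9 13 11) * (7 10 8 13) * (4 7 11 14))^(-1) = (4 14 13 8 10 7)(9 11)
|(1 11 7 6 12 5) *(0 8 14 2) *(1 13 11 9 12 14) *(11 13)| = 11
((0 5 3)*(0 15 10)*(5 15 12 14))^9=(15)(3 12 14 5)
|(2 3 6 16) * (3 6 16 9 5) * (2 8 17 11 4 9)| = 8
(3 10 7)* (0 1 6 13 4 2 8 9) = (0 1 6 13 4 2 8 9)(3 10 7) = [1, 6, 8, 10, 2, 5, 13, 3, 9, 0, 7, 11, 12, 4]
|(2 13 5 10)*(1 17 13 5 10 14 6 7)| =9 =|(1 17 13 10 2 5 14 6 7)|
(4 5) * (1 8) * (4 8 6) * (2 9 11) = (1 6 4 5 8)(2 9 11) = [0, 6, 9, 3, 5, 8, 4, 7, 1, 11, 10, 2]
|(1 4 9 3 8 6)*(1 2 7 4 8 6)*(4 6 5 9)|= 6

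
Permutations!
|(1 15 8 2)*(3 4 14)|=12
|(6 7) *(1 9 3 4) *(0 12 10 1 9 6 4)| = 9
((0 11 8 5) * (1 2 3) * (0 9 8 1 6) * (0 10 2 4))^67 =(0 4 1 11)(2 10 6 3)(5 9 8)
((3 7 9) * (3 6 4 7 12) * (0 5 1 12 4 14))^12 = ((0 5 1 12 3 4 7 9 6 14))^12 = (0 1 3 7 6)(4 9 14 5 12)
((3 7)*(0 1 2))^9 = ((0 1 2)(3 7))^9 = (3 7)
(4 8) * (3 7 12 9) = (3 7 12 9)(4 8) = [0, 1, 2, 7, 8, 5, 6, 12, 4, 3, 10, 11, 9]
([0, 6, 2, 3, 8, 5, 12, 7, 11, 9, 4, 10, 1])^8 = (1 12 6)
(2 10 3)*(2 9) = (2 10 3 9) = [0, 1, 10, 9, 4, 5, 6, 7, 8, 2, 3]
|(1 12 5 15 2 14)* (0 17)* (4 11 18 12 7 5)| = 12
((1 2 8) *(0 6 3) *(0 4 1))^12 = ((0 6 3 4 1 2 8))^12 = (0 2 4 6 8 1 3)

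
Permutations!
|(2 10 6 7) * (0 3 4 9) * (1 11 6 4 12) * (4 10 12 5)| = 30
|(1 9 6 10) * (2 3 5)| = 12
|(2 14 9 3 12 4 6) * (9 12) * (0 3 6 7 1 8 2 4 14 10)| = 10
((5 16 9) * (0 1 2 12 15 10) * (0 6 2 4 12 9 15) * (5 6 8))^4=((0 1 4 12)(2 9 6)(5 16 15 10 8))^4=(2 9 6)(5 8 10 15 16)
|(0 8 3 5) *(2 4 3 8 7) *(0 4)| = |(8)(0 7 2)(3 5 4)| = 3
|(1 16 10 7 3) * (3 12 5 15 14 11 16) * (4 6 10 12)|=|(1 3)(4 6 10 7)(5 15 14 11 16 12)|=12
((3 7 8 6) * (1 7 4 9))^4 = (1 3 7 4 8 9 6)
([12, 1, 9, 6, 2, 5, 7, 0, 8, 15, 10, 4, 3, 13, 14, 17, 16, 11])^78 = [6, 1, 2, 0, 4, 5, 12, 3, 8, 9, 10, 11, 7, 13, 14, 15, 16, 17]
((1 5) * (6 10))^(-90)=(10)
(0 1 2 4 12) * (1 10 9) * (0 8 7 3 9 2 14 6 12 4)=(0 10 2)(1 14 6 12 8 7 3 9)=[10, 14, 0, 9, 4, 5, 12, 3, 7, 1, 2, 11, 8, 13, 6]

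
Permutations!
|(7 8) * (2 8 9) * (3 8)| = 5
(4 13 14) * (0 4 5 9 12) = (0 4 13 14 5 9 12) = [4, 1, 2, 3, 13, 9, 6, 7, 8, 12, 10, 11, 0, 14, 5]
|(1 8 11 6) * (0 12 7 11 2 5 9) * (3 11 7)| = |(0 12 3 11 6 1 8 2 5 9)| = 10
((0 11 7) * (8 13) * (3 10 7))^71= (0 11 3 10 7)(8 13)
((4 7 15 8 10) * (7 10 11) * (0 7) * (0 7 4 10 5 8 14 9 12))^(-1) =((0 4 5 8 11 7 15 14 9 12))^(-1) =(0 12 9 14 15 7 11 8 5 4)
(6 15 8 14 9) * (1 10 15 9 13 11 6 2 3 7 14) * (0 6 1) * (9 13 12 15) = (0 6 13 11 1 10 9 2 3 7 14 12 15 8) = [6, 10, 3, 7, 4, 5, 13, 14, 0, 2, 9, 1, 15, 11, 12, 8]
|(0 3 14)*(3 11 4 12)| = |(0 11 4 12 3 14)| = 6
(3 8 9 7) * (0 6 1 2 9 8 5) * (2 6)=(0 2 9 7 3 5)(1 6)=[2, 6, 9, 5, 4, 0, 1, 3, 8, 7]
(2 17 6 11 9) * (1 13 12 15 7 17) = (1 13 12 15 7 17 6 11 9 2) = [0, 13, 1, 3, 4, 5, 11, 17, 8, 2, 10, 9, 15, 12, 14, 7, 16, 6]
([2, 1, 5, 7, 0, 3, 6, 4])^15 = [3, 1, 7, 0, 5, 4, 6, 2]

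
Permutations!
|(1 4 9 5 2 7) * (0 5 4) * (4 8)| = |(0 5 2 7 1)(4 9 8)| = 15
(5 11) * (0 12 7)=(0 12 7)(5 11)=[12, 1, 2, 3, 4, 11, 6, 0, 8, 9, 10, 5, 7]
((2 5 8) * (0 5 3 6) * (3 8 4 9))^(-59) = ((0 5 4 9 3 6)(2 8))^(-59) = (0 5 4 9 3 6)(2 8)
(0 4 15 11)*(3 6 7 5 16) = (0 4 15 11)(3 6 7 5 16) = [4, 1, 2, 6, 15, 16, 7, 5, 8, 9, 10, 0, 12, 13, 14, 11, 3]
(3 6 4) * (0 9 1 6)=(0 9 1 6 4 3)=[9, 6, 2, 0, 3, 5, 4, 7, 8, 1]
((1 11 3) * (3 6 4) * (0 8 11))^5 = (0 3 6 8 1 4 11)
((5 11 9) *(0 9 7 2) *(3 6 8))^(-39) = (0 11)(2 5)(7 9)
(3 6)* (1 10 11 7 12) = (1 10 11 7 12)(3 6) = [0, 10, 2, 6, 4, 5, 3, 12, 8, 9, 11, 7, 1]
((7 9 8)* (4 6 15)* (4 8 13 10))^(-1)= ((4 6 15 8 7 9 13 10))^(-1)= (4 10 13 9 7 8 15 6)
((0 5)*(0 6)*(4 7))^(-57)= (4 7)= ((0 5 6)(4 7))^(-57)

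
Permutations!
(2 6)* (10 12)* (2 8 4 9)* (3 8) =[0, 1, 6, 8, 9, 5, 3, 7, 4, 2, 12, 11, 10] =(2 6 3 8 4 9)(10 12)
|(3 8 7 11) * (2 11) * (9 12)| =10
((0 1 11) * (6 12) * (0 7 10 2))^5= ((0 1 11 7 10 2)(6 12))^5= (0 2 10 7 11 1)(6 12)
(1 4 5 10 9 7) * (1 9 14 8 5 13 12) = (1 4 13 12)(5 10 14 8)(7 9) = [0, 4, 2, 3, 13, 10, 6, 9, 5, 7, 14, 11, 1, 12, 8]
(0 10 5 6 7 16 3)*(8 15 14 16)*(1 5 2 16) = (0 10 2 16 3)(1 5 6 7 8 15 14) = [10, 5, 16, 0, 4, 6, 7, 8, 15, 9, 2, 11, 12, 13, 1, 14, 3]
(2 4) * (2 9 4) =[0, 1, 2, 3, 9, 5, 6, 7, 8, 4] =(4 9)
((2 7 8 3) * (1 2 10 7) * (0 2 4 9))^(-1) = ((0 2 1 4 9)(3 10 7 8))^(-1) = (0 9 4 1 2)(3 8 7 10)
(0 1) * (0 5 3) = (0 1 5 3) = [1, 5, 2, 0, 4, 3]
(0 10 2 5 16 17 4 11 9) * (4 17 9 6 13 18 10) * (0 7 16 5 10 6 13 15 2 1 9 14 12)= (0 4 11 13 18 6 15 2 10 1 9 7 16 14 12)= [4, 9, 10, 3, 11, 5, 15, 16, 8, 7, 1, 13, 0, 18, 12, 2, 14, 17, 6]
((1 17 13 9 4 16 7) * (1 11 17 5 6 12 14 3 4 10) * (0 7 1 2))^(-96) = (17) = ((0 7 11 17 13 9 10 2)(1 5 6 12 14 3 4 16))^(-96)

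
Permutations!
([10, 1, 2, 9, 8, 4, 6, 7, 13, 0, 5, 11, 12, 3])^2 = (0 5 8 3)(4 13 9 10)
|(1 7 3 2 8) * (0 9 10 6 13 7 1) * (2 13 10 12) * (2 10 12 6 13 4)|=|(0 9 6 12 10 13 7 3 4 2 8)|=11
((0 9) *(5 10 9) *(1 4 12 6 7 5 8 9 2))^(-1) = ((0 8 9)(1 4 12 6 7 5 10 2))^(-1) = (0 9 8)(1 2 10 5 7 6 12 4)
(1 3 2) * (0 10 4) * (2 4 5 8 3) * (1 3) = [10, 2, 3, 4, 0, 8, 6, 7, 1, 9, 5] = (0 10 5 8 1 2 3 4)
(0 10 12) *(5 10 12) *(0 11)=(0 12 11)(5 10)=[12, 1, 2, 3, 4, 10, 6, 7, 8, 9, 5, 0, 11]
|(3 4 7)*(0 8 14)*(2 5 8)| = 15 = |(0 2 5 8 14)(3 4 7)|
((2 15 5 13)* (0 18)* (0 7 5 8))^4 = ((0 18 7 5 13 2 15 8))^4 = (0 13)(2 18)(5 8)(7 15)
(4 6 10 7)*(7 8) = (4 6 10 8 7) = [0, 1, 2, 3, 6, 5, 10, 4, 7, 9, 8]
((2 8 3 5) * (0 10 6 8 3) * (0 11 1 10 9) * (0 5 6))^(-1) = (0 10 1 11 8 6 3 2 5 9)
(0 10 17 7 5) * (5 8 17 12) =(0 10 12 5)(7 8 17) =[10, 1, 2, 3, 4, 0, 6, 8, 17, 9, 12, 11, 5, 13, 14, 15, 16, 7]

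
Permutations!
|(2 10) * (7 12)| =2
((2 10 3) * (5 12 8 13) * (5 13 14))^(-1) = (2 3 10)(5 14 8 12)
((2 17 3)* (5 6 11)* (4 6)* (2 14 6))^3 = (2 14 5 17 6 4 3 11)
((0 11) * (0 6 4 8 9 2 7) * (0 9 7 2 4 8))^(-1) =((0 11 6 8 7 9 4))^(-1) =(0 4 9 7 8 6 11)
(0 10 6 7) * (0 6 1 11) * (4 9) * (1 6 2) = (0 10 6 7 2 1 11)(4 9) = [10, 11, 1, 3, 9, 5, 7, 2, 8, 4, 6, 0]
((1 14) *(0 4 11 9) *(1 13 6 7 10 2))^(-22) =((0 4 11 9)(1 14 13 6 7 10 2))^(-22) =(0 11)(1 2 10 7 6 13 14)(4 9)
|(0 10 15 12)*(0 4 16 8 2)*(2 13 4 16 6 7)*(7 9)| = |(0 10 15 12 16 8 13 4 6 9 7 2)| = 12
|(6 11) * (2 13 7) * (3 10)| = 6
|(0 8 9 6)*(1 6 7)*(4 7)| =7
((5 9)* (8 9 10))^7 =((5 10 8 9))^7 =(5 9 8 10)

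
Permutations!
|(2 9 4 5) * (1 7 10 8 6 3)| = 12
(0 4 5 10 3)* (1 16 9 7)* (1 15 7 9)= (0 4 5 10 3)(1 16)(7 15)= [4, 16, 2, 0, 5, 10, 6, 15, 8, 9, 3, 11, 12, 13, 14, 7, 1]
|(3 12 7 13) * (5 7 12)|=|(3 5 7 13)|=4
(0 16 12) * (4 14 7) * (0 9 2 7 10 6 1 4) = (0 16 12 9 2 7)(1 4 14 10 6) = [16, 4, 7, 3, 14, 5, 1, 0, 8, 2, 6, 11, 9, 13, 10, 15, 12]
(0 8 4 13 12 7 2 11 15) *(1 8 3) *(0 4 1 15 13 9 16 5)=[3, 8, 11, 15, 9, 0, 6, 2, 1, 16, 10, 13, 7, 12, 14, 4, 5]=(0 3 15 4 9 16 5)(1 8)(2 11 13 12 7)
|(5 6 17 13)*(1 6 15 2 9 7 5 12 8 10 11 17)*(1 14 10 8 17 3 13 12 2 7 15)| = |(1 6 14 10 11 3 13 2 9 15 7 5)(12 17)| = 12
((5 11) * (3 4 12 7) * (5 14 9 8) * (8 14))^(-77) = (3 7 12 4)(5 11 8)(9 14)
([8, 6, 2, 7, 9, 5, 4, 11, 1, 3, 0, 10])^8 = (0 11 3 4 1)(6 8 10 7 9)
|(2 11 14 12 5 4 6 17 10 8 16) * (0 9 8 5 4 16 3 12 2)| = |(0 9 8 3 12 4 6 17 10 5 16)(2 11 14)| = 33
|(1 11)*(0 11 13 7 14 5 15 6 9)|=10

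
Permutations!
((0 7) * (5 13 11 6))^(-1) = (0 7)(5 6 11 13)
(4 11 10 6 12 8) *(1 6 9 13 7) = (1 6 12 8 4 11 10 9 13 7) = [0, 6, 2, 3, 11, 5, 12, 1, 4, 13, 9, 10, 8, 7]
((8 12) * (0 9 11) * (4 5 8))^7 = ((0 9 11)(4 5 8 12))^7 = (0 9 11)(4 12 8 5)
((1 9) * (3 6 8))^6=(9)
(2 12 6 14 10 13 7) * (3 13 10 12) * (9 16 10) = (2 3 13 7)(6 14 12)(9 16 10) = [0, 1, 3, 13, 4, 5, 14, 2, 8, 16, 9, 11, 6, 7, 12, 15, 10]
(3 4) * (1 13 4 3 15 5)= [0, 13, 2, 3, 15, 1, 6, 7, 8, 9, 10, 11, 12, 4, 14, 5]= (1 13 4 15 5)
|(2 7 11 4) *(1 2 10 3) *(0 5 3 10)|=8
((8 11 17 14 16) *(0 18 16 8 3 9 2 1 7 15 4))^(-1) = (0 4 15 7 1 2 9 3 16 18)(8 14 17 11)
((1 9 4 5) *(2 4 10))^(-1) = (1 5 4 2 10 9)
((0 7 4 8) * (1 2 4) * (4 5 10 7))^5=(10)(0 8 4)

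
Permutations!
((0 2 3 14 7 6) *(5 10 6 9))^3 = ((0 2 3 14 7 9 5 10 6))^3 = (0 14 5)(2 7 10)(3 9 6)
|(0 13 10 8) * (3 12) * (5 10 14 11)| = 14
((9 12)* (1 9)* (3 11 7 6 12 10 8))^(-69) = ((1 9 10 8 3 11 7 6 12))^(-69) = (1 8 7)(3 6 9)(10 11 12)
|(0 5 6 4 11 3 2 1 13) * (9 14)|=18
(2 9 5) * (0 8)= (0 8)(2 9 5)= [8, 1, 9, 3, 4, 2, 6, 7, 0, 5]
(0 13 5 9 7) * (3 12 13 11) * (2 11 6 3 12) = [6, 1, 11, 2, 4, 9, 3, 0, 8, 7, 10, 12, 13, 5] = (0 6 3 2 11 12 13 5 9 7)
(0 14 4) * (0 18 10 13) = (0 14 4 18 10 13) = [14, 1, 2, 3, 18, 5, 6, 7, 8, 9, 13, 11, 12, 0, 4, 15, 16, 17, 10]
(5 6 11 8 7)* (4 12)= (4 12)(5 6 11 8 7)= [0, 1, 2, 3, 12, 6, 11, 5, 7, 9, 10, 8, 4]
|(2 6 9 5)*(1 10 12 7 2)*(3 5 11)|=|(1 10 12 7 2 6 9 11 3 5)|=10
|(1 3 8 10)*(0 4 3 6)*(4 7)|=8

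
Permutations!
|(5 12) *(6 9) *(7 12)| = |(5 7 12)(6 9)| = 6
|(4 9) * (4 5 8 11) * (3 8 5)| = 5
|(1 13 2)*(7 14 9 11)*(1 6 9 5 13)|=8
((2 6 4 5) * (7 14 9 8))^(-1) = (2 5 4 6)(7 8 9 14)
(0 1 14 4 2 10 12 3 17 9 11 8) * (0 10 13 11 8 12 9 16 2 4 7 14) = (0 1)(2 13 11 12 3 17 16)(7 14)(8 10 9) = [1, 0, 13, 17, 4, 5, 6, 14, 10, 8, 9, 12, 3, 11, 7, 15, 2, 16]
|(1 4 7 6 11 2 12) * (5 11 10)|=9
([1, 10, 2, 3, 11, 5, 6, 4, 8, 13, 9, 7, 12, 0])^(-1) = (0 13 9 10 1)(4 7 11)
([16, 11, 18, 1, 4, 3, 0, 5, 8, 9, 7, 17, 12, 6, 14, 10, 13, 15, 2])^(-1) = (0 6 13 16)(1 3 5 7 10 15 17 11)(2 18)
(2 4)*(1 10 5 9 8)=(1 10 5 9 8)(2 4)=[0, 10, 4, 3, 2, 9, 6, 7, 1, 8, 5]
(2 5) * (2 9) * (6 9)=(2 5 6 9)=[0, 1, 5, 3, 4, 6, 9, 7, 8, 2]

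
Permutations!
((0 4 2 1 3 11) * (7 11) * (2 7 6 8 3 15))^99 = ((0 4 7 11)(1 15 2)(3 6 8))^99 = (15)(0 11 7 4)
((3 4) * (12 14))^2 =((3 4)(12 14))^2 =(14)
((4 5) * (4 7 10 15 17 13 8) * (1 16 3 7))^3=(1 7 17 4 16 10 13 5 3 15 8)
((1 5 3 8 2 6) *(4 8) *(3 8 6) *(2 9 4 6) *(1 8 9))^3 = (1 4 6 5 2 8 9 3)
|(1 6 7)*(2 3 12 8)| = 12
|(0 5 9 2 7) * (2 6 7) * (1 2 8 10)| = 20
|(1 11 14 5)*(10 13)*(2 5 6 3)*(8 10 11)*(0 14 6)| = 18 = |(0 14)(1 8 10 13 11 6 3 2 5)|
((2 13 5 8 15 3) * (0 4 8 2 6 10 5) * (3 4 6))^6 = ((0 6 10 5 2 13)(4 8 15))^6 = (15)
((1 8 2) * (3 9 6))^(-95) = (1 8 2)(3 9 6)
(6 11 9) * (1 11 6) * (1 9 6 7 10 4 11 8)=(1 8)(4 11 6 7 10)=[0, 8, 2, 3, 11, 5, 7, 10, 1, 9, 4, 6]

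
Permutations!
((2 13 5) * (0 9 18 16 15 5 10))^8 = ((0 9 18 16 15 5 2 13 10))^8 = (0 10 13 2 5 15 16 18 9)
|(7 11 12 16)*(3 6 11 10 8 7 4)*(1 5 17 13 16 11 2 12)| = 33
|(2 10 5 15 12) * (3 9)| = |(2 10 5 15 12)(3 9)| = 10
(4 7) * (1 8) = (1 8)(4 7) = [0, 8, 2, 3, 7, 5, 6, 4, 1]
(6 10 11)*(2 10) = (2 10 11 6) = [0, 1, 10, 3, 4, 5, 2, 7, 8, 9, 11, 6]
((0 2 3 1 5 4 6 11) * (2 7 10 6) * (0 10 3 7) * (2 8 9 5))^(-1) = (1 3 7 2)(4 5 9 8)(6 10 11)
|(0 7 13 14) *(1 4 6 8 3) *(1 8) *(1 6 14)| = |(0 7 13 1 4 14)(3 8)| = 6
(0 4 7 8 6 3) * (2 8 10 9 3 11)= (0 4 7 10 9 3)(2 8 6 11)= [4, 1, 8, 0, 7, 5, 11, 10, 6, 3, 9, 2]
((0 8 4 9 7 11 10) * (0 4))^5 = (11)(0 8)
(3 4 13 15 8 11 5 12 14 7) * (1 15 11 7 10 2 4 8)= [0, 15, 4, 8, 13, 12, 6, 3, 7, 9, 2, 5, 14, 11, 10, 1]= (1 15)(2 4 13 11 5 12 14 10)(3 8 7)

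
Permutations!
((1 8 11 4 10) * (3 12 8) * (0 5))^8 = (1 3 12 8 11 4 10)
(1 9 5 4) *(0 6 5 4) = (0 6 5)(1 9 4) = [6, 9, 2, 3, 1, 0, 5, 7, 8, 4]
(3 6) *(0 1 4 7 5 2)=(0 1 4 7 5 2)(3 6)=[1, 4, 0, 6, 7, 2, 3, 5]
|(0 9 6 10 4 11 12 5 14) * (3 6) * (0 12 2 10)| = |(0 9 3 6)(2 10 4 11)(5 14 12)| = 12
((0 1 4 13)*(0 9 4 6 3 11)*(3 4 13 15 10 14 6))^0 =((0 1 3 11)(4 15 10 14 6)(9 13))^0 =(15)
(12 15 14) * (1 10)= (1 10)(12 15 14)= [0, 10, 2, 3, 4, 5, 6, 7, 8, 9, 1, 11, 15, 13, 12, 14]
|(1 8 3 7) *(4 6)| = 4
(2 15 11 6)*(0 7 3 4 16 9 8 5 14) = (0 7 3 4 16 9 8 5 14)(2 15 11 6) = [7, 1, 15, 4, 16, 14, 2, 3, 5, 8, 10, 6, 12, 13, 0, 11, 9]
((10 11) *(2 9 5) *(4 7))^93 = ((2 9 5)(4 7)(10 11))^93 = (4 7)(10 11)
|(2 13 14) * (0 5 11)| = 3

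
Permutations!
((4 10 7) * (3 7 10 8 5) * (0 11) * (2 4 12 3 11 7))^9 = ((0 7 12 3 2 4 8 5 11))^9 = (12)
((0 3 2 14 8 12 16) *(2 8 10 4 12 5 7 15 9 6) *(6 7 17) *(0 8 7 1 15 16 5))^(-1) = ((0 3 7 16 8)(1 15 9)(2 14 10 4 12 5 17 6))^(-1) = (0 8 16 7 3)(1 9 15)(2 6 17 5 12 4 10 14)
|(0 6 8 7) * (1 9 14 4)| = 4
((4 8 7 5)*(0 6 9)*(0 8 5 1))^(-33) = (0 8)(1 9)(4 5)(6 7)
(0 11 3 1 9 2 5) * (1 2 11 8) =(0 8 1 9 11 3 2 5) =[8, 9, 5, 2, 4, 0, 6, 7, 1, 11, 10, 3]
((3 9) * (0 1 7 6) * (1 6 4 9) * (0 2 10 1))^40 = (0 1 3 10 9 2 4 6 7)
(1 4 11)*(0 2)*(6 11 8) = (0 2)(1 4 8 6 11) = [2, 4, 0, 3, 8, 5, 11, 7, 6, 9, 10, 1]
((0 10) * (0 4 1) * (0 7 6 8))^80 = (0 1 8 4 6 10 7)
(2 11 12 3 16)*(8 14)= (2 11 12 3 16)(8 14)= [0, 1, 11, 16, 4, 5, 6, 7, 14, 9, 10, 12, 3, 13, 8, 15, 2]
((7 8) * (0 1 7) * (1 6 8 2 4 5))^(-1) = (0 8 6)(1 5 4 2 7)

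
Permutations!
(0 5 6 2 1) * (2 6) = [5, 0, 1, 3, 4, 2, 6] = (6)(0 5 2 1)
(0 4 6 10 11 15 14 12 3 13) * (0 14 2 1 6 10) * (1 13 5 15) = [4, 6, 13, 5, 10, 15, 0, 7, 8, 9, 11, 1, 3, 14, 12, 2] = (0 4 10 11 1 6)(2 13 14 12 3 5 15)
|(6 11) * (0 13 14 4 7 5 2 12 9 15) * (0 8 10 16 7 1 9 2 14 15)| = 12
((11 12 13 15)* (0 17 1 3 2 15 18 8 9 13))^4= ((0 17 1 3 2 15 11 12)(8 9 13 18))^4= (18)(0 2)(1 11)(3 12)(15 17)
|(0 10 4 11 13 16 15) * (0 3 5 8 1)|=11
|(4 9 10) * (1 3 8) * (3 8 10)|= 4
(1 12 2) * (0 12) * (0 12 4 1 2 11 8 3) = (0 4 1 12 11 8 3) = [4, 12, 2, 0, 1, 5, 6, 7, 3, 9, 10, 8, 11]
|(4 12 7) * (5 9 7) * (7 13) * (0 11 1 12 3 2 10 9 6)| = 42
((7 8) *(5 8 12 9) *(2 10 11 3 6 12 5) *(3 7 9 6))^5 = (2 8 7 10 9 5 11)(6 12)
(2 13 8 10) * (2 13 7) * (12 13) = (2 7)(8 10 12 13) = [0, 1, 7, 3, 4, 5, 6, 2, 10, 9, 12, 11, 13, 8]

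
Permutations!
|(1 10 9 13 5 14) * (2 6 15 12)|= |(1 10 9 13 5 14)(2 6 15 12)|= 12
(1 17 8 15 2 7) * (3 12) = (1 17 8 15 2 7)(3 12) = [0, 17, 7, 12, 4, 5, 6, 1, 15, 9, 10, 11, 3, 13, 14, 2, 16, 8]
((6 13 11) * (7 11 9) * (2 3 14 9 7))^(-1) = (2 9 14 3)(6 11 7 13) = ((2 3 14 9)(6 13 7 11))^(-1)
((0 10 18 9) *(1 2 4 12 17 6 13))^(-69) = (0 9 18 10)(1 2 4 12 17 6 13)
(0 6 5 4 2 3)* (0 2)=(0 6 5 4)(2 3)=[6, 1, 3, 2, 0, 4, 5]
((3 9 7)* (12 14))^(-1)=((3 9 7)(12 14))^(-1)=(3 7 9)(12 14)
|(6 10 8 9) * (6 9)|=3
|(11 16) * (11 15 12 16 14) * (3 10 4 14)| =|(3 10 4 14 11)(12 16 15)| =15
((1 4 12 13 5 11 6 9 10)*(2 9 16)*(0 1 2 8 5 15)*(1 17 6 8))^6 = ((0 17 6 16 1 4 12 13 15)(2 9 10)(5 11 8))^6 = (0 12 16)(1 17 13)(4 6 15)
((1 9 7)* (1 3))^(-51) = ((1 9 7 3))^(-51) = (1 9 7 3)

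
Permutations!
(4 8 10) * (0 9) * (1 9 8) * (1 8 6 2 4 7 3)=(0 6 2 4 8 10 7 3 1 9)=[6, 9, 4, 1, 8, 5, 2, 3, 10, 0, 7]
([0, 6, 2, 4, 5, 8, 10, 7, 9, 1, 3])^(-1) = (1 9 8 5 4 3 10 6)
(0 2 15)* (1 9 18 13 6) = (0 2 15)(1 9 18 13 6) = [2, 9, 15, 3, 4, 5, 1, 7, 8, 18, 10, 11, 12, 6, 14, 0, 16, 17, 13]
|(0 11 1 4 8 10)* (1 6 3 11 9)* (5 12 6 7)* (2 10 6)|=13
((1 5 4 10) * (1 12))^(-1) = ((1 5 4 10 12))^(-1) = (1 12 10 4 5)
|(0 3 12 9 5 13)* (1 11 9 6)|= |(0 3 12 6 1 11 9 5 13)|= 9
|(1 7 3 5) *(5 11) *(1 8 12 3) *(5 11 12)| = 2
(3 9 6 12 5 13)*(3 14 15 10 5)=[0, 1, 2, 9, 4, 13, 12, 7, 8, 6, 5, 11, 3, 14, 15, 10]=(3 9 6 12)(5 13 14 15 10)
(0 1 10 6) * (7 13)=[1, 10, 2, 3, 4, 5, 0, 13, 8, 9, 6, 11, 12, 7]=(0 1 10 6)(7 13)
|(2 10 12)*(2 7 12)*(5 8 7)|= 4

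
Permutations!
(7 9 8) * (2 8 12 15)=(2 8 7 9 12 15)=[0, 1, 8, 3, 4, 5, 6, 9, 7, 12, 10, 11, 15, 13, 14, 2]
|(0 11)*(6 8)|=2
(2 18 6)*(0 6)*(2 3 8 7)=(0 6 3 8 7 2 18)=[6, 1, 18, 8, 4, 5, 3, 2, 7, 9, 10, 11, 12, 13, 14, 15, 16, 17, 0]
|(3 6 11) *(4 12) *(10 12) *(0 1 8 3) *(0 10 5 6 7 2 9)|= 42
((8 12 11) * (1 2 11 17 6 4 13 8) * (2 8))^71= (1 11 2 13 4 6 17 12 8)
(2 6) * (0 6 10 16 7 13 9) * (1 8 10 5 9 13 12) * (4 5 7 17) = [6, 8, 7, 3, 5, 9, 2, 12, 10, 0, 16, 11, 1, 13, 14, 15, 17, 4] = (0 6 2 7 12 1 8 10 16 17 4 5 9)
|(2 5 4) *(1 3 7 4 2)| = 4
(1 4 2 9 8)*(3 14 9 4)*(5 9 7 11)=(1 3 14 7 11 5 9 8)(2 4)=[0, 3, 4, 14, 2, 9, 6, 11, 1, 8, 10, 5, 12, 13, 7]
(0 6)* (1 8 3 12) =(0 6)(1 8 3 12) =[6, 8, 2, 12, 4, 5, 0, 7, 3, 9, 10, 11, 1]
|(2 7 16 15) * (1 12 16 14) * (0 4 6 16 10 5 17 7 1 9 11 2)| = |(0 4 6 16 15)(1 12 10 5 17 7 14 9 11 2)| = 10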